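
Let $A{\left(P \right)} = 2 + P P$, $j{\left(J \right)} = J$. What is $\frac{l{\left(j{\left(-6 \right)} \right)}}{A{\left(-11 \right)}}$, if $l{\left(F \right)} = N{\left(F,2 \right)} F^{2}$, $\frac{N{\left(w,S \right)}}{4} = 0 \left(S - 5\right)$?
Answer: $0$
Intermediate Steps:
$N{\left(w,S \right)} = 0$ ($N{\left(w,S \right)} = 4 \cdot 0 \left(S - 5\right) = 4 \cdot 0 \left(-5 + S\right) = 4 \cdot 0 = 0$)
$l{\left(F \right)} = 0$ ($l{\left(F \right)} = 0 F^{2} = 0$)
$A{\left(P \right)} = 2 + P^{2}$
$\frac{l{\left(j{\left(-6 \right)} \right)}}{A{\left(-11 \right)}} = \frac{0}{2 + \left(-11\right)^{2}} = \frac{0}{2 + 121} = \frac{0}{123} = 0 \cdot \frac{1}{123} = 0$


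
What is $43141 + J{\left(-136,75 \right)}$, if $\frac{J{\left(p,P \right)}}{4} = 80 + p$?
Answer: $42917$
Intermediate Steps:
$J{\left(p,P \right)} = 320 + 4 p$ ($J{\left(p,P \right)} = 4 \left(80 + p\right) = 320 + 4 p$)
$43141 + J{\left(-136,75 \right)} = 43141 + \left(320 + 4 \left(-136\right)\right) = 43141 + \left(320 - 544\right) = 43141 - 224 = 42917$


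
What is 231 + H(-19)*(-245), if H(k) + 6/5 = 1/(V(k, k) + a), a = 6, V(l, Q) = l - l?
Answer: 2905/6 ≈ 484.17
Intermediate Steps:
V(l, Q) = 0
H(k) = -31/30 (H(k) = -6/5 + 1/(0 + 6) = -6/5 + 1/6 = -6/5 + ⅙ = -31/30)
231 + H(-19)*(-245) = 231 - 31/30*(-245) = 231 + 1519/6 = 2905/6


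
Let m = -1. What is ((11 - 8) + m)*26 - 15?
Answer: 37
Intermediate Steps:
((11 - 8) + m)*26 - 15 = ((11 - 8) - 1)*26 - 15 = (3 - 1)*26 - 15 = 2*26 - 15 = 52 - 15 = 37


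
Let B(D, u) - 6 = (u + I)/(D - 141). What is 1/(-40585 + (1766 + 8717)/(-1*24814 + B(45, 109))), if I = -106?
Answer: -793857/32219021801 ≈ -2.4639e-5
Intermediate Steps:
B(D, u) = 6 + (-106 + u)/(-141 + D) (B(D, u) = 6 + (u - 106)/(D - 141) = 6 + (-106 + u)/(-141 + D))
1/(-40585 + (1766 + 8717)/(-1*24814 + B(45, 109))) = 1/(-40585 + (1766 + 8717)/(-1*24814 + (-952 + 109 + 6*45)/(-141 + 45))) = 1/(-40585 + 10483/(-24814 + (-952 + 109 + 270)/(-96))) = 1/(-40585 + 10483/(-24814 - 1/96*(-573))) = 1/(-40585 + 10483/(-24814 + 191/32)) = 1/(-40585 + 10483/(-793857/32)) = 1/(-40585 + 10483*(-32/793857)) = 1/(-40585 - 335456/793857) = 1/(-32219021801/793857) = -793857/32219021801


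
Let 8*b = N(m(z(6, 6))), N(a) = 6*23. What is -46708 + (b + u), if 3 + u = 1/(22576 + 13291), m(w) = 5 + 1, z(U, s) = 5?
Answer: -6699058921/143468 ≈ -46694.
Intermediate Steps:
m(w) = 6
N(a) = 138
b = 69/4 (b = (⅛)*138 = 69/4 ≈ 17.250)
u = -107600/35867 (u = -3 + 1/(22576 + 13291) = -3 + 1/35867 = -107600/35867 ≈ -3.0000)
-46708 + (b + u) = -46708 + (69/4 - 107600/35867) = -46708 + 2044423/143468 = -6699058921/143468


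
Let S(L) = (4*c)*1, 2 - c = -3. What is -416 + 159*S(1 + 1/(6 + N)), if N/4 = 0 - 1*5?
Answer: 2764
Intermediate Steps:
c = 5 (c = 2 - 1*(-3) = 2 + 3 = 5)
N = -20 (N = 4*(0 - 1*5) = 4*(0 - 5) = 4*(-5) = -20)
S(L) = 20 (S(L) = (4*5)*1 = 20*1 = 20)
-416 + 159*S(1 + 1/(6 + N)) = -416 + 159*20 = -416 + 3180 = 2764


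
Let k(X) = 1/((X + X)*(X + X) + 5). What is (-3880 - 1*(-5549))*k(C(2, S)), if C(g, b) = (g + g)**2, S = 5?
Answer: 1669/1029 ≈ 1.6220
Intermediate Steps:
C(g, b) = 4*g**2 (C(g, b) = (2*g)**2 = 4*g**2)
k(X) = 1/(5 + 4*X**2) (k(X) = 1/((2*X)*(2*X) + 5) = 1/(4*X**2 + 5) = 1/(5 + 4*X**2))
(-3880 - 1*(-5549))*k(C(2, S)) = (-3880 - 1*(-5549))/(5 + 4*(4*2**2)**2) = (-3880 + 5549)/(5 + 4*(4*4)**2) = 1669/(5 + 4*16**2) = 1669/(5 + 4*256) = 1669/(5 + 1024) = 1669/1029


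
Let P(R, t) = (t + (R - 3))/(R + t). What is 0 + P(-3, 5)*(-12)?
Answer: 6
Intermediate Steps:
P(R, t) = (-3 + R + t)/(R + t) (P(R, t) = (t + (-3 + R))/(R + t) = (-3 + R + t)/(R + t))
0 + P(-3, 5)*(-12) = 0 + ((-3 - 3 + 5)/(-3 + 5))*(-12) = 0 + (-1/2)*(-12) = 0 + ((1/2)*(-1))*(-12) = 0 - 1/2*(-12) = 0 + 6 = 6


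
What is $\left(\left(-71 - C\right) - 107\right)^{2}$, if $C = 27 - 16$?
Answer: $35721$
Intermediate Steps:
$C = 11$
$\left(\left(-71 - C\right) - 107\right)^{2} = \left(\left(-71 - 11\right) - 107\right)^{2} = \left(-82 - 107\right)^{2} = \left(-189\right)^{2} = 35721$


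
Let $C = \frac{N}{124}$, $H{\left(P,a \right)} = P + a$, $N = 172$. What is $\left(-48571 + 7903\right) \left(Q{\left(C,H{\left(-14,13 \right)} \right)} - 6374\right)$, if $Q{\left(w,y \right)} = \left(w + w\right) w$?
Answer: $\frac{248957946288}{961} \approx 2.5906 \cdot 10^{8}$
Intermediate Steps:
$C = \frac{43}{31}$ ($C = \frac{172}{124} = 172 \cdot \frac{1}{124} = \frac{43}{31} \approx 1.3871$)
$Q{\left(w,y \right)} = 2 w^{2}$ ($Q{\left(w,y \right)} = 2 w w = 2 w^{2}$)
$\left(-48571 + 7903\right) \left(Q{\left(C,H{\left(-14,13 \right)} \right)} - 6374\right) = \left(-48571 + 7903\right) \left(2 \left(\frac{43}{31}\right)^{2} - 6374\right) = - 40668 \left(2 \cdot \frac{1849}{961} - 6374\right) = - 40668 \left(\frac{3698}{961} - 6374\right) = \left(-40668\right) \left(- \frac{6121716}{961}\right) = \frac{248957946288}{961}$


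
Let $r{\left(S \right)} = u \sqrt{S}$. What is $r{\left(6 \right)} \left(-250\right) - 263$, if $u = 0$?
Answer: $-263$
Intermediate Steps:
$r{\left(S \right)} = 0$ ($r{\left(S \right)} = 0 \sqrt{S} = 0$)
$r{\left(6 \right)} \left(-250\right) - 263 = 0 \left(-250\right) - 263 = 0 - 263 = -263$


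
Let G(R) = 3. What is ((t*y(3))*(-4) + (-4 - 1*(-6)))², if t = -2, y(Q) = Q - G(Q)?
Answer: 4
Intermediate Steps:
y(Q) = -3 + Q (y(Q) = Q - 1*3 = Q - 3 = -3 + Q)
((t*y(3))*(-4) + (-4 - 1*(-6)))² = (-2*(-3 + 3)*(-4) + (-4 - 1*(-6)))² = (-2*0*(-4) + (-4 + 6))² = (0*(-4) + 2)² = (0 + 2)² = 2² = 4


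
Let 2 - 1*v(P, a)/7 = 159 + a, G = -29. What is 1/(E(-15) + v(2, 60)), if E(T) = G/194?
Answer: -194/294715 ≈ -0.00065826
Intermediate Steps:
v(P, a) = -1099 - 7*a (v(P, a) = 14 - 7*(159 + a) = 14 + (-1113 - 7*a) = -1099 - 7*a)
E(T) = -29/194
1/(E(-15) + v(2, 60)) = 1/(-29/194 + (-1099 - 7*60)) = 1/(-29/194 + (-1099 - 420)) = 1/(-29/194 - 1519) = 1/(-294715/194) = -194/294715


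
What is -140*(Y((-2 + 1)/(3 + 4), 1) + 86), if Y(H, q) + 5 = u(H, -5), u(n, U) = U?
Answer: -10640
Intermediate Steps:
Y(H, q) = -10 (Y(H, q) = -5 - 5 = -10)
-140*(Y((-2 + 1)/(3 + 4), 1) + 86) = -140*(-10 + 86) = -140*76 = -10640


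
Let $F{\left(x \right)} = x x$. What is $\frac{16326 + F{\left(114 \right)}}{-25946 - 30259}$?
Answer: $- \frac{3258}{6245} \approx -0.5217$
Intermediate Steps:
$F{\left(x \right)} = x^{2}$
$\frac{16326 + F{\left(114 \right)}}{-25946 - 30259} = \frac{16326 + 114^{2}}{-25946 - 30259} = \frac{16326 + 12996}{-56205} = 29322 \left(- \frac{1}{56205}\right) = - \frac{3258}{6245}$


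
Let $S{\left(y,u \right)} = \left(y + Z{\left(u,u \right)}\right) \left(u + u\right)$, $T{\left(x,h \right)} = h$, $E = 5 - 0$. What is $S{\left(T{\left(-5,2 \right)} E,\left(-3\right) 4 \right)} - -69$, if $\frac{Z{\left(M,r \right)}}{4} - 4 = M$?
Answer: $597$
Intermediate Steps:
$Z{\left(M,r \right)} = 16 + 4 M$
$E = 5$ ($E = 5 + 0 = 5$)
$S{\left(y,u \right)} = 2 u \left(16 + y + 4 u\right)$ ($S{\left(y,u \right)} = \left(y + \left(16 + 4 u\right)\right) \left(u + u\right) = \left(16 + y + 4 u\right) 2 u = 2 u \left(16 + y + 4 u\right)$)
$S{\left(T{\left(-5,2 \right)} E,\left(-3\right) 4 \right)} - -69 = 2 \left(\left(-3\right) 4\right) \left(16 + 2 \cdot 5 + 4 \left(\left(-3\right) 4\right)\right) - -69 = 2 \left(-12\right) \left(16 + 10 + 4 \left(-12\right)\right) + 69 = 2 \left(-12\right) \left(16 + 10 - 48\right) + 69 = 2 \left(-12\right) \left(-22\right) + 69 = 528 + 69 = 597$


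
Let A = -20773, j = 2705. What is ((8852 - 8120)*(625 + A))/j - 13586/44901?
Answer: -662251784866/121457205 ≈ -5452.6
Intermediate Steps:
((8852 - 8120)*(625 + A))/j - 13586/44901 = ((8852 - 8120)*(625 - 20773))/2705 - 13586/44901 = (732*(-20148))*(1/2705) - 13586*1/44901 = -14748336*1/2705 - 13586/44901 = -14748336/2705 - 13586/44901 = -662251784866/121457205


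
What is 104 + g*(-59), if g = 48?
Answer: -2728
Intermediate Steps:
104 + g*(-59) = 104 + 48*(-59) = 104 - 2832 = -2728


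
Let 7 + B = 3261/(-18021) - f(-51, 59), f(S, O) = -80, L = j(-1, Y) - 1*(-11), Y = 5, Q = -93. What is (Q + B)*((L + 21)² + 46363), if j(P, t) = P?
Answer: -5736946548/6007 ≈ -9.5504e+5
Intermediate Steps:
L = 10 (L = -1 - 1*(-11) = -1 + 11 = 10)
B = 437424/6007 (B = -7 + (3261/(-18021) - 1*(-80)) = -7 + (3261*(-1/18021) + 80) = -7 + (-1087/6007 + 80) = -7 + 479473/6007 = 437424/6007 ≈ 72.819)
(Q + B)*((L + 21)² + 46363) = (-93 + 437424/6007)*((10 + 21)² + 46363) = -121227*(31² + 46363)/6007 = -121227*(961 + 46363)/6007 = -121227/6007*47324 = -5736946548/6007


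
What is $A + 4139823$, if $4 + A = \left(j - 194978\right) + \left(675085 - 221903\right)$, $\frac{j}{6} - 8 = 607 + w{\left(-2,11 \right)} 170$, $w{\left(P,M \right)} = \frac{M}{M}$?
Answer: $4402733$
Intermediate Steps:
$w{\left(P,M \right)} = 1$
$j = 4710$ ($j = 48 + 6 \left(607 + 1 \cdot 170\right) = 48 + 6 \left(607 + 170\right) = 48 + 6 \cdot 777 = 48 + 4662 = 4710$)
$A = 262910$ ($A = -4 + \left(\left(4710 - 194978\right) + \left(675085 - 221903\right)\right) = -4 + \left(-190268 + 453182\right) = -4 + 262914 = 262910$)
$A + 4139823 = 262910 + 4139823 = 4402733$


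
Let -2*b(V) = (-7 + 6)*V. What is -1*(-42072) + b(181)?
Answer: 84325/2 ≈ 42163.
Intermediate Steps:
b(V) = V/2 (b(V) = -(-7 + 6)*V/2 = -(-1)*V/2 = V/2)
-1*(-42072) + b(181) = -1*(-42072) + (½)*181 = 42072 + 181/2 = 84325/2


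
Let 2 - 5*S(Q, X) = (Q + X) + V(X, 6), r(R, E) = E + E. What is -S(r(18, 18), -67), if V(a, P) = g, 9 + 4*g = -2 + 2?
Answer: -141/20 ≈ -7.0500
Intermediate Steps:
r(R, E) = 2*E
g = -9/4 (g = -9/4 + (-2 + 2)/4 = -9/4 + (1/4)*0 = -9/4 + 0 = -9/4 ≈ -2.2500)
V(a, P) = -9/4
S(Q, X) = 17/20 - Q/5 - X/5 (S(Q, X) = 2/5 - ((Q + X) - 9/4)/5 = 2/5 - (-9/4 + Q + X)/5 = 2/5 + (9/20 - Q/5 - X/5) = 17/20 - Q/5 - X/5)
-S(r(18, 18), -67) = -(17/20 - 2*18/5 - 1/5*(-67)) = -(17/20 - 1/5*36 + 67/5) = -(17/20 - 36/5 + 67/5) = -1*141/20 = -141/20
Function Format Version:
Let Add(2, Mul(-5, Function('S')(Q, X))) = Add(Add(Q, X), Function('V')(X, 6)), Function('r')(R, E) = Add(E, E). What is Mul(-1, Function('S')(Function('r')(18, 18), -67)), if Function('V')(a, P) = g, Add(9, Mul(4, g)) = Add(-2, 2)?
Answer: Rational(-141, 20) ≈ -7.0500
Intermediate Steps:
Function('r')(R, E) = Mul(2, E)
g = Rational(-9, 4) (g = Add(Rational(-9, 4), Mul(Rational(1, 4), Add(-2, 2))) = Add(Rational(-9, 4), Mul(Rational(1, 4), 0)) = Add(Rational(-9, 4), 0) = Rational(-9, 4) ≈ -2.2500)
Function('V')(a, P) = Rational(-9, 4)
Function('S')(Q, X) = Add(Rational(17, 20), Mul(Rational(-1, 5), Q), Mul(Rational(-1, 5), X)) (Function('S')(Q, X) = Add(Rational(2, 5), Mul(Rational(-1, 5), Add(Add(Q, X), Rational(-9, 4)))) = Add(Rational(2, 5), Mul(Rational(-1, 5), Add(Rational(-9, 4), Q, X))) = Add(Rational(2, 5), Add(Rational(9, 20), Mul(Rational(-1, 5), Q), Mul(Rational(-1, 5), X))) = Add(Rational(17, 20), Mul(Rational(-1, 5), Q), Mul(Rational(-1, 5), X)))
Mul(-1, Function('S')(Function('r')(18, 18), -67)) = Mul(-1, Add(Rational(17, 20), Mul(Rational(-1, 5), Mul(2, 18)), Mul(Rational(-1, 5), -67))) = Mul(-1, Add(Rational(17, 20), Mul(Rational(-1, 5), 36), Rational(67, 5))) = Mul(-1, Add(Rational(17, 20), Rational(-36, 5), Rational(67, 5))) = Mul(-1, Rational(141, 20)) = Rational(-141, 20)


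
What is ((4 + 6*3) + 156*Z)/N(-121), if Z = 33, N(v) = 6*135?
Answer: 517/81 ≈ 6.3827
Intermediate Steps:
N(v) = 810
((4 + 6*3) + 156*Z)/N(-121) = ((4 + 6*3) + 156*33)/810 = ((4 + 18) + 5148)*(1/810) = (22 + 5148)*(1/810) = 5170*(1/810) = 517/81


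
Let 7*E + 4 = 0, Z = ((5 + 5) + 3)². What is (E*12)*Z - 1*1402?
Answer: -17926/7 ≈ -2560.9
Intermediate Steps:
Z = 169 (Z = (10 + 3)² = 13² = 169)
E = -4/7 (E = -4/7 + (⅐)*0 = -4/7 + 0 = -4/7 ≈ -0.57143)
(E*12)*Z - 1*1402 = -4/7*12*169 - 1*1402 = -48/7*169 - 1402 = -8112/7 - 1402 = -17926/7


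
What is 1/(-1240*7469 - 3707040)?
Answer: -1/12968600 ≈ -7.7109e-8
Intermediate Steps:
1/(-1240*7469 - 3707040) = 1/(-9261560 - 3707040) = 1/(-12968600) = -1/12968600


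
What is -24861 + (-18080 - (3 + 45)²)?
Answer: -45245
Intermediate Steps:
-24861 + (-18080 - (3 + 45)²) = -24861 + (-18080 - 1*48²) = -24861 + (-18080 - 1*2304) = -24861 + (-18080 - 2304) = -24861 - 20384 = -45245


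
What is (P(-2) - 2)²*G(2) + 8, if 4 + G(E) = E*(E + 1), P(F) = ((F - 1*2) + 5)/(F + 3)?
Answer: 10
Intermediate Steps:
P(F) = 1 (P(F) = ((F - 2) + 5)/(3 + F) = ((-2 + F) + 5)/(3 + F) = (3 + F)/(3 + F) = 1)
G(E) = -4 + E*(1 + E) (G(E) = -4 + E*(E + 1) = -4 + E*(1 + E))
(P(-2) - 2)²*G(2) + 8 = (1 - 2)²*(-4 + 2 + 2²) + 8 = (-1)²*(-4 + 2 + 4) + 8 = 1*2 + 8 = 2 + 8 = 10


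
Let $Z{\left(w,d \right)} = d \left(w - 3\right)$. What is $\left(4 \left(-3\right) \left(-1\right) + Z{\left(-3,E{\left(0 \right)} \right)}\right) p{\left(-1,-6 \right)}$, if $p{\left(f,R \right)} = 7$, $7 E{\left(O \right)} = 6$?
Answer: $48$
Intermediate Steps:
$E{\left(O \right)} = \frac{6}{7}$ ($E{\left(O \right)} = \frac{1}{7} \cdot 6 = \frac{6}{7}$)
$Z{\left(w,d \right)} = d \left(-3 + w\right)$
$\left(4 \left(-3\right) \left(-1\right) + Z{\left(-3,E{\left(0 \right)} \right)}\right) p{\left(-1,-6 \right)} = \left(4 \left(-3\right) \left(-1\right) + \frac{6 \left(-3 - 3\right)}{7}\right) 7 = \left(\left(-12\right) \left(-1\right) + \frac{6}{7} \left(-6\right)\right) 7 = \left(12 - \frac{36}{7}\right) 7 = \frac{48}{7} \cdot 7 = 48$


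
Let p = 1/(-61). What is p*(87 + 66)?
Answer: -153/61 ≈ -2.5082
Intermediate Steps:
p = -1/61 ≈ -0.016393
p*(87 + 66) = -(87 + 66)/61 = -1/61*153 = -153/61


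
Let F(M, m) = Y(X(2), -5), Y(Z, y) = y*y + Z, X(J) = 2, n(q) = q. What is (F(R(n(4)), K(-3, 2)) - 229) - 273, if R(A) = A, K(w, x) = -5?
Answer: -475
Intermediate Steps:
Y(Z, y) = Z + y² (Y(Z, y) = y² + Z = Z + y²)
F(M, m) = 27 (F(M, m) = 2 + (-5)² = 2 + 25 = 27)
(F(R(n(4)), K(-3, 2)) - 229) - 273 = (27 - 229) - 273 = -202 - 273 = -475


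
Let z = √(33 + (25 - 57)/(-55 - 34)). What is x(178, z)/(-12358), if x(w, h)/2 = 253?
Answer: -253/6179 ≈ -0.040945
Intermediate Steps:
z = √264241/89 (z = √(33 - 32/(-89)) = √(33 - 32*(-1/89)) = √(33 + 32/89) = √(2969/89) = √264241/89 ≈ 5.7758)
x(w, h) = 506 (x(w, h) = 2*253 = 506)
x(178, z)/(-12358) = 506/(-12358) = 506*(-1/12358) = -253/6179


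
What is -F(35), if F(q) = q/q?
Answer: -1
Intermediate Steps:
F(q) = 1
-F(35) = -1*1 = -1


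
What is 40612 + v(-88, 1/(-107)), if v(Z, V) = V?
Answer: 4345483/107 ≈ 40612.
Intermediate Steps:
40612 + v(-88, 1/(-107)) = 40612 + 1/(-107) = 40612 - 1/107 = 4345483/107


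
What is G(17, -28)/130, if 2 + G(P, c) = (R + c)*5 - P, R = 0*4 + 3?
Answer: -72/65 ≈ -1.1077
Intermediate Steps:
R = 3 (R = 0 + 3 = 3)
G(P, c) = 13 - P + 5*c (G(P, c) = -2 + ((3 + c)*5 - P) = -2 + ((15 + 5*c) - P) = -2 + (15 - P + 5*c) = 13 - P + 5*c)
G(17, -28)/130 = (13 - 1*17 + 5*(-28))/130 = (13 - 17 - 140)*(1/130) = -144*1/130 = -72/65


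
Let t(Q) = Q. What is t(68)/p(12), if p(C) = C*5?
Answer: 17/15 ≈ 1.1333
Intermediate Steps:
p(C) = 5*C
t(68)/p(12) = 68/((5*12)) = 68/60 = 68*(1/60) = 17/15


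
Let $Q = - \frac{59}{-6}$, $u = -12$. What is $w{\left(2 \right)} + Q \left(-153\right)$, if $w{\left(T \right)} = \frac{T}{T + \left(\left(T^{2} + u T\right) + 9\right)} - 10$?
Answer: $- \frac{27265}{18} \approx -1514.7$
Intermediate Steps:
$Q = \frac{59}{6}$ ($Q = \left(-59\right) \left(- \frac{1}{6}\right) = \frac{59}{6} \approx 9.8333$)
$w{\left(T \right)} = -10 + \frac{T}{9 + T^{2} - 11 T}$ ($w{\left(T \right)} = \frac{T}{T + \left(\left(T^{2} - 12 T\right) + 9\right)} - 10 = \frac{T}{T + \left(9 + T^{2} - 12 T\right)} - 10 = \frac{T}{9 + T^{2} - 11 T} - 10 = -10 + \frac{T}{9 + T^{2} - 11 T}$)
$w{\left(2 \right)} + Q \left(-153\right) = \frac{-90 - 10 \cdot 2^{2} + 111 \cdot 2}{9 + 2^{2} - 22} + \frac{59}{6} \left(-153\right) = \frac{-90 - 40 + 222}{9 + 4 - 22} - \frac{3009}{2} = \frac{-90 - 40 + 222}{-9} - \frac{3009}{2} = \left(- \frac{1}{9}\right) 92 - \frac{3009}{2} = - \frac{92}{9} - \frac{3009}{2} = - \frac{27265}{18}$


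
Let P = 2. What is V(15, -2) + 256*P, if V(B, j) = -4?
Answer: 508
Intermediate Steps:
V(15, -2) + 256*P = -4 + 256*2 = -4 + 512 = 508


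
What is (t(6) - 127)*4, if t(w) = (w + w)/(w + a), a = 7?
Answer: -6556/13 ≈ -504.31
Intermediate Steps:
t(w) = 2*w/(7 + w) (t(w) = (w + w)/(w + 7) = (2*w)/(7 + w) = 2*w/(7 + w))
(t(6) - 127)*4 = (2*6/(7 + 6) - 127)*4 = (2*6/13 - 127)*4 = (2*6*(1/13) - 127)*4 = (12/13 - 127)*4 = -1639/13*4 = -6556/13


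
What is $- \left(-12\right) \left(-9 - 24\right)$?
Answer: $-396$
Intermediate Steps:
$- \left(-12\right) \left(-9 - 24\right) = - \left(-12\right) \left(-33\right) = \left(-1\right) 396 = -396$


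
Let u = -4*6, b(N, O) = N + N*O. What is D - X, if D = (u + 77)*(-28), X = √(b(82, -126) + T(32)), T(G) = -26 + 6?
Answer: -1484 - I*√10270 ≈ -1484.0 - 101.34*I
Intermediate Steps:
T(G) = -20
u = -24
X = I*√10270 (X = √(82*(1 - 126) - 20) = √(82*(-125) - 20) = √(-10250 - 20) = √(-10270) = I*√10270 ≈ 101.34*I)
D = -1484 (D = (-24 + 77)*(-28) = 53*(-28) = -1484)
D - X = -1484 - I*√10270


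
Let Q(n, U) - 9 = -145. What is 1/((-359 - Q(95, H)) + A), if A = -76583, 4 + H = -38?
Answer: -1/76806 ≈ -1.3020e-5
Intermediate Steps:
H = -42 (H = -4 - 38 = -42)
Q(n, U) = -136 (Q(n, U) = 9 - 145 = -136)
1/((-359 - Q(95, H)) + A) = 1/((-359 - 1*(-136)) - 76583) = 1/((-359 + 136) - 76583) = 1/(-223 - 76583) = 1/(-76806) = -1/76806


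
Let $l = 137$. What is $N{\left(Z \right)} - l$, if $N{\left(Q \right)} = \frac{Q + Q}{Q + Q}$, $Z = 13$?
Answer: $-136$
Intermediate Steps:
$N{\left(Q \right)} = 1$ ($N{\left(Q \right)} = \frac{2 Q}{2 Q} = 2 Q \frac{1}{2 Q} = 1$)
$N{\left(Z \right)} - l = 1 - 137 = -136$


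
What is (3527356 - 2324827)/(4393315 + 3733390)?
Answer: 1202529/8126705 ≈ 0.14797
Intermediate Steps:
(3527356 - 2324827)/(4393315 + 3733390) = 1202529/8126705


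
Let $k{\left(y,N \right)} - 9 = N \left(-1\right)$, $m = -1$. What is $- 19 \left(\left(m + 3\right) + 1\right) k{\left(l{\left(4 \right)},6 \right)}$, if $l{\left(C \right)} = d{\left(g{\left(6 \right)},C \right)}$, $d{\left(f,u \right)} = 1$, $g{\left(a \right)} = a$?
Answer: $-171$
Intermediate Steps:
$l{\left(C \right)} = 1$
$k{\left(y,N \right)} = 9 - N$ ($k{\left(y,N \right)} = 9 + N \left(-1\right) = 9 - N$)
$- 19 \left(\left(m + 3\right) + 1\right) k{\left(l{\left(4 \right)},6 \right)} = - 19 \left(\left(-1 + 3\right) + 1\right) \left(9 - 6\right) = - 19 \left(2 + 1\right) \left(9 - 6\right) = \left(-19\right) 3 \cdot 3 = \left(-57\right) 3 = -171$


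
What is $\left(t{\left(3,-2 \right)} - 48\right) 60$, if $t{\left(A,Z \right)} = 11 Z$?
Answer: $-4200$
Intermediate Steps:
$\left(t{\left(3,-2 \right)} - 48\right) 60 = \left(11 \left(-2\right) - 48\right) 60 = \left(-22 - 48\right) 60 = \left(-70\right) 60 = -4200$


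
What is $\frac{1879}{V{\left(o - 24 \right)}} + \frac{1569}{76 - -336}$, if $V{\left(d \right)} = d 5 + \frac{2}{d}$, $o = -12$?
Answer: $- \frac{8849535}{1335292} \approx -6.6274$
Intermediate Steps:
$V{\left(d \right)} = \frac{2}{d} + 5 d$ ($V{\left(d \right)} = 5 d + \frac{2}{d} = \frac{2}{d} + 5 d$)
$\frac{1879}{V{\left(o - 24 \right)}} + \frac{1569}{76 - -336} = \frac{1879}{\frac{2}{-12 - 24} + 5 \left(-12 - 24\right)} + \frac{1569}{76 - -336} = \frac{1879}{\frac{2}{-12 - 24} + 5 \left(-12 - 24\right)} + \frac{1569}{76 + 336} = \frac{1879}{\frac{2}{-36} + 5 \left(-36\right)} + \frac{1569}{412} = \frac{1879}{2 \left(- \frac{1}{36}\right) - 180} + 1569 \cdot \frac{1}{412} = \frac{1879}{- \frac{1}{18} - 180} + \frac{1569}{412} = \frac{1879}{- \frac{3241}{18}} + \frac{1569}{412} = 1879 \left(- \frac{18}{3241}\right) + \frac{1569}{412} = - \frac{33822}{3241} + \frac{1569}{412} = - \frac{8849535}{1335292}$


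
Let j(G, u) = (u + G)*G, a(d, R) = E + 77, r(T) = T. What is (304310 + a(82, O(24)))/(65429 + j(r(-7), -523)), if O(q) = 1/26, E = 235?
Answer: 304622/69139 ≈ 4.4059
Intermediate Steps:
O(q) = 1/26
a(d, R) = 312 (a(d, R) = 235 + 77 = 312)
j(G, u) = G*(G + u) (j(G, u) = (G + u)*G = G*(G + u))
(304310 + a(82, O(24)))/(65429 + j(r(-7), -523)) = (304310 + 312)/(65429 - 7*(-7 - 523)) = 304622/(65429 - 7*(-530)) = 304622/(65429 + 3710) = 304622/69139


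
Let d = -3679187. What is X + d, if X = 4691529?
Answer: 1012342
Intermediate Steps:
X + d = 4691529 - 3679187 = 1012342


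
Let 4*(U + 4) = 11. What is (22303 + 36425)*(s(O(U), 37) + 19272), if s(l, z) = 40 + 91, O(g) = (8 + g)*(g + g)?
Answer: 1139499384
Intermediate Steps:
U = -5/4 (U = -4 + (¼)*11 = -4 + 11/4 = -5/4 ≈ -1.2500)
O(g) = 2*g*(8 + g) (O(g) = (8 + g)*(2*g) = 2*g*(8 + g))
s(l, z) = 131
(22303 + 36425)*(s(O(U), 37) + 19272) = (22303 + 36425)*(131 + 19272) = 58728*19403 = 1139499384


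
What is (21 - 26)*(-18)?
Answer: 90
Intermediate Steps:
(21 - 26)*(-18) = -5*(-18) = 90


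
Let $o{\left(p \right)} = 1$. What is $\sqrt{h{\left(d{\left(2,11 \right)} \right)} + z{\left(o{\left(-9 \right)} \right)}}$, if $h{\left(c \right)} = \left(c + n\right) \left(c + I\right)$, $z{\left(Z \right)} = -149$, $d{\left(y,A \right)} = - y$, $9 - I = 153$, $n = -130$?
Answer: $\sqrt{19123} \approx 138.29$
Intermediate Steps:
$I = -144$ ($I = 9 - 153 = -144$)
$h{\left(c \right)} = \left(-144 + c\right) \left(-130 + c\right)$ ($h{\left(c \right)} = \left(c - 130\right) \left(c - 144\right) = \left(-130 + c\right) \left(-144 + c\right) = \left(-144 + c\right) \left(-130 + c\right)$)
$\sqrt{h{\left(d{\left(2,11 \right)} \right)} + z{\left(o{\left(-9 \right)} \right)}} = \sqrt{\left(18720 + \left(\left(-1\right) 2\right)^{2} - 274 \left(\left(-1\right) 2\right)\right) - 149} = \sqrt{\left(18720 + \left(-2\right)^{2} - -548\right) - 149} = \sqrt{\left(18720 + 4 + 548\right) - 149} = \sqrt{19272 - 149} = \sqrt{19123}$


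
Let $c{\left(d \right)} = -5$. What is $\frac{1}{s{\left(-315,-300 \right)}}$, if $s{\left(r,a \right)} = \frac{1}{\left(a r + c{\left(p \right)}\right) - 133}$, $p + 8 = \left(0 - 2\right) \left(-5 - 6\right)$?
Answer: $94362$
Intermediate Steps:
$p = 14$ ($p = -8 + \left(0 - 2\right) \left(-5 - 6\right) = -8 - -22 = -8 + 22 = 14$)
$s{\left(r,a \right)} = \frac{1}{-138 + a r}$ ($s{\left(r,a \right)} = \frac{1}{\left(a r - 5\right) - 133} = \frac{1}{\left(-5 + a r\right) - 133} = \frac{1}{-138 + a r}$)
$\frac{1}{s{\left(-315,-300 \right)}} = \frac{1}{\frac{1}{-138 - -94500}} = \frac{1}{\frac{1}{-138 + 94500}} = \frac{1}{\frac{1}{94362}} = 94362$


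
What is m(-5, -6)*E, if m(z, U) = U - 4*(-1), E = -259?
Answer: 518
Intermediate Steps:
m(z, U) = 4 + U (m(z, U) = U + 4 = 4 + U)
m(-5, -6)*E = (4 - 6)*(-259) = -2*(-259) = 518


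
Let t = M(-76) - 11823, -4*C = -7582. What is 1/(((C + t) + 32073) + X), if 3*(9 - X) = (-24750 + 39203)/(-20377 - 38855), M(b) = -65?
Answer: 177696/3925230245 ≈ 4.5270e-5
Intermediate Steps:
C = 3791/2 (C = -1/4*(-7582) = 3791/2 ≈ 1895.5)
t = -11888 (t = -65 - 11823 = -11888)
X = 1613717/177696 (X = 9 - (-24750 + 39203)/(3*(-20377 - 38855)) = 9 - 14453/(3*(-59232)) = 9 - 14453*(-1)/(3*59232) = 9 - 1/3*(-14453/59232) = 9 + 14453/177696 = 1613717/177696 ≈ 9.0813)
1/(((C + t) + 32073) + X) = 1/(((3791/2 - 11888) + 32073) + 1613717/177696) = 1/((-19985/2 + 32073) + 1613717/177696) = 1/(44161/2 + 1613717/177696) = 1/(3925230245/177696) = 177696/3925230245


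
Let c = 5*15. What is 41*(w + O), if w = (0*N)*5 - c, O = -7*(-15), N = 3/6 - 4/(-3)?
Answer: 1230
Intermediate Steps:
N = 11/6 (N = 3*(⅙) - 4*(-⅓) = ½ + 4/3 = 11/6 ≈ 1.8333)
O = 105
c = 75
w = -75 (w = (0*(11/6))*5 - 1*75 = 0*5 - 75 = 0 - 75 = -75)
41*(w + O) = 41*(-75 + 105) = 41*30 = 1230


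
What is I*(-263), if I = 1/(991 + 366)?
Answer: -263/1357 ≈ -0.19381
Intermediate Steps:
I = 1/1357 ≈ 0.00073692
I*(-263) = (1/1357)*(-263) = -263/1357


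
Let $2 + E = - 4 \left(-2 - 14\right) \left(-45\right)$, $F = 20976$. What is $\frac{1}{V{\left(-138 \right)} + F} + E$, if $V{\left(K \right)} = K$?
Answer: $- \frac{60055115}{20838} \approx -2882.0$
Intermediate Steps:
$E = -2882$ ($E = -2 + - 4 \left(-2 - 14\right) \left(-45\right) = -2 + \left(-4\right) \left(-16\right) \left(-45\right) = -2 + 64 \left(-45\right) = -2 - 2880 = -2882$)
$\frac{1}{V{\left(-138 \right)} + F} + E = \frac{1}{-138 + 20976} - 2882 = \frac{1}{20838} - 2882 = - \frac{60055115}{20838}$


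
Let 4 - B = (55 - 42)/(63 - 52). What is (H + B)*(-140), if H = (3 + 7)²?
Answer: -158340/11 ≈ -14395.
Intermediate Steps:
B = 31/11 (B = 4 - (55 - 42)/(63 - 52) = 4 - 13/11 = 31/11 ≈ 2.8182)
H = 100 (H = 10² = 100)
(H + B)*(-140) = (100 + 31/11)*(-140) = (1131/11)*(-140) = -158340/11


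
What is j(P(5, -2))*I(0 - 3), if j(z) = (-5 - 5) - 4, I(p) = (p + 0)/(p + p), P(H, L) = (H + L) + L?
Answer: -7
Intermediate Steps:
P(H, L) = H + 2*L
I(p) = ½ (I(p) = p/((2*p)) = p*(1/(2*p)) = ½)
j(z) = -14 (j(z) = -10 - 4 = -14)
j(P(5, -2))*I(0 - 3) = -14*½ = -7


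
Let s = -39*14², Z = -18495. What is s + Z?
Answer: -26139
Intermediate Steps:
s = -7644 (s = -39*196 = -7644)
s + Z = -7644 - 18495 = -26139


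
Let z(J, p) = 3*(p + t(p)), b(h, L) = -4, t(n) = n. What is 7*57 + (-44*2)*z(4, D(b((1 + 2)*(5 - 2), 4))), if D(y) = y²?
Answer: -8049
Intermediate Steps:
z(J, p) = 6*p (z(J, p) = 3*(p + p) = 3*(2*p) = 6*p)
7*57 + (-44*2)*z(4, D(b((1 + 2)*(5 - 2), 4))) = 7*57 + (-44*2)*(6*(-4)²) = 399 - 528*16 = 399 - 88*96 = 399 - 8448 = -8049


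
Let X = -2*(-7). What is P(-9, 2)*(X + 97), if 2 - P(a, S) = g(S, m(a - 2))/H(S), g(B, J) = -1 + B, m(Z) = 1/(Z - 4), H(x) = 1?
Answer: 111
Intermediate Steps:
X = 14
m(Z) = 1/(-4 + Z)
P(a, S) = 3 - S (P(a, S) = 2 - (-1 + S)/1 = 2 - (-1 + S) = 2 + (1 - S) = 3 - S)
P(-9, 2)*(X + 97) = (3 - 1*2)*(14 + 97) = (3 - 2)*111 = 1*111 = 111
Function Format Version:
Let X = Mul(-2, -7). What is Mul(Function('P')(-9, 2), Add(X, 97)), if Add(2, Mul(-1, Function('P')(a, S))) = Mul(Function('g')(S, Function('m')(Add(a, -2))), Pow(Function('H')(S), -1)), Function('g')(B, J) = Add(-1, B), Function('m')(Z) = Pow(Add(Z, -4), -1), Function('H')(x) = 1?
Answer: 111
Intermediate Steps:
X = 14
Function('m')(Z) = Pow(Add(-4, Z), -1)
Function('P')(a, S) = Add(3, Mul(-1, S)) (Function('P')(a, S) = Add(2, Mul(-1, Mul(Add(-1, S), Pow(1, -1)))) = Add(2, Mul(-1, Mul(Add(-1, S), 1))) = Add(2, Mul(-1, Add(-1, S))) = Add(2, Add(1, Mul(-1, S))) = Add(3, Mul(-1, S)))
Mul(Function('P')(-9, 2), Add(X, 97)) = Mul(Add(3, Mul(-1, 2)), Add(14, 97)) = Mul(Add(3, -2), 111) = Mul(1, 111) = 111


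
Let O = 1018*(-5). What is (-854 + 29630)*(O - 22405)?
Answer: -791196120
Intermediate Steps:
O = -5090
(-854 + 29630)*(O - 22405) = (-854 + 29630)*(-5090 - 22405) = 28776*(-27495) = -791196120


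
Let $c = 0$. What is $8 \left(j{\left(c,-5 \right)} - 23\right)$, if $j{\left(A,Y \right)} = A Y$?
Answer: $-184$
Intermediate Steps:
$8 \left(j{\left(c,-5 \right)} - 23\right) = 8 \left(0 \left(-5\right) - 23\right) = 8 \left(0 - 23\right) = 8 \left(-23\right) = -184$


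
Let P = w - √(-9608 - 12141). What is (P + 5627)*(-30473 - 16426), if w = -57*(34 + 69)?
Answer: 11443356 + 46899*I*√21749 ≈ 1.1443e+7 + 6.9164e+6*I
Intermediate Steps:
w = -5871 (w = -57*103 = -5871)
P = -5871 - I*√21749 (P = -5871 - √(-9608 - 12141) = -5871 - √(-21749) = -5871 - I*√21749 ≈ -5871.0 - 147.48*I)
(P + 5627)*(-30473 - 16426) = ((-5871 - I*√21749) + 5627)*(-30473 - 16426) = (-244 - I*√21749)*(-46899) = 11443356 + 46899*I*√21749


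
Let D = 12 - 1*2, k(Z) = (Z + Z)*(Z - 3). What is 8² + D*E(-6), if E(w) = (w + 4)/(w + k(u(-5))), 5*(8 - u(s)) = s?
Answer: 3254/51 ≈ 63.804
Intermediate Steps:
u(s) = 8 - s/5
k(Z) = 2*Z*(-3 + Z) (k(Z) = (2*Z)*(-3 + Z) = 2*Z*(-3 + Z))
D = 10 (D = 12 - 2 = 10)
E(w) = (4 + w)/(108 + w) (E(w) = (w + 4)/(w + 2*(8 - ⅕*(-5))*(-3 + (8 - ⅕*(-5)))) = (4 + w)/(w + 2*(8 + 1)*(-3 + (8 + 1))) = (4 + w)/(w + 2*9*(-3 + 9)) = (4 + w)/(w + 2*9*6) = (4 + w)/(w + 108) = (4 + w)/(108 + w))
8² + D*E(-6) = 8² + 10*((4 - 6)/(108 - 6)) = 64 + 10*(-2/102) = 64 + 10*((1/102)*(-2)) = 64 + 10*(-1/51) = 64 - 10/51 = 3254/51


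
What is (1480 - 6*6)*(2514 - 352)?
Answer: 3121928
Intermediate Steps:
(1480 - 6*6)*(2514 - 352) = (1480 - 36)*2162 = 1444*2162 = 3121928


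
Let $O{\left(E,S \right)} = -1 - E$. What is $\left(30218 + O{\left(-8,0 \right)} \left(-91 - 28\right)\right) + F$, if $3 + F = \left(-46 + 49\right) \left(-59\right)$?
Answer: $29205$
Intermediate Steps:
$F = -180$ ($F = -3 + \left(-46 + 49\right) \left(-59\right) = -3 + 3 \left(-59\right) = -3 - 177 = -180$)
$\left(30218 + O{\left(-8,0 \right)} \left(-91 - 28\right)\right) + F = \left(30218 + \left(-1 - -8\right) \left(-91 - 28\right)\right) - 180 = \left(30218 + \left(-1 + 8\right) \left(-119\right)\right) - 180 = \left(30218 + 7 \left(-119\right)\right) - 180 = \left(30218 - 833\right) - 180 = 29385 - 180 = 29205$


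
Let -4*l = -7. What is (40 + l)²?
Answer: 27889/16 ≈ 1743.1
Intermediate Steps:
l = 7/4 (l = -¼*(-7) = 7/4 ≈ 1.7500)
(40 + l)² = (40 + 7/4)² = (167/4)² = 27889/16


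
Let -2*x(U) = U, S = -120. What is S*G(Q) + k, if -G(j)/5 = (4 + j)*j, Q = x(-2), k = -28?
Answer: 2972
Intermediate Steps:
x(U) = -U/2
Q = 1 (Q = -1/2*(-2) = 1)
G(j) = -5*j*(4 + j) (G(j) = -5*(4 + j)*j = -5*j*(4 + j))
S*G(Q) + k = -(-600)*(4 + 1) - 28 = -(-600)*5 - 28 = -120*(-25) - 28 = 3000 - 28 = 2972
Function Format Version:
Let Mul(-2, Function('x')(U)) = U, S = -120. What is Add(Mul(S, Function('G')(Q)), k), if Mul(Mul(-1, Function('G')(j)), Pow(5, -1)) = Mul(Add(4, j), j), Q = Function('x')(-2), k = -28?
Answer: 2972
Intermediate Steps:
Function('x')(U) = Mul(Rational(-1, 2), U)
Q = 1 (Q = Mul(Rational(-1, 2), -2) = 1)
Function('G')(j) = Mul(-5, j, Add(4, j)) (Function('G')(j) = Mul(-5, Mul(Add(4, j), j)) = Mul(-5, Mul(j, Add(4, j))) = Mul(-5, j, Add(4, j)))
Add(Mul(S, Function('G')(Q)), k) = Add(Mul(-120, Mul(-5, 1, Add(4, 1))), -28) = Add(Mul(-120, Mul(-5, 1, 5)), -28) = Add(Mul(-120, -25), -28) = Add(3000, -28) = 2972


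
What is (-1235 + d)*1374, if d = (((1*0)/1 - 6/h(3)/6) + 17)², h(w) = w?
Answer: -3945670/3 ≈ -1.3152e+6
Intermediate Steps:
d = 2500/9 (d = (((1*0)/1 - 6/3/6) + 17)² = ((0*1 - 6*⅓*(⅙)) + 17)² = ((0 - 2*⅙) + 17)² = ((0 - ⅓) + 17)² = (-⅓ + 17)² = (50/3)² = 2500/9 ≈ 277.78)
(-1235 + d)*1374 = (-1235 + 2500/9)*1374 = -8615/9*1374 = -3945670/3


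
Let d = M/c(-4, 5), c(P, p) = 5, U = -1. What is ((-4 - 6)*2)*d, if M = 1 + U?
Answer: 0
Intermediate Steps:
M = 0 (M = 1 - 1 = 0)
d = 0 (d = 0/5 = 0*(⅕) = 0)
((-4 - 6)*2)*d = ((-4 - 6)*2)*0 = -10*2*0 = -20*0 = 0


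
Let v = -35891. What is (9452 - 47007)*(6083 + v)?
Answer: 1119439440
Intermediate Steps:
(9452 - 47007)*(6083 + v) = (9452 - 47007)*(6083 - 35891) = -37555*(-29808) = 1119439440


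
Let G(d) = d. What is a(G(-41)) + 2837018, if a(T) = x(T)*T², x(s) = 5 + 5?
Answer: 2853828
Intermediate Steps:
x(s) = 10
a(T) = 10*T²
a(G(-41)) + 2837018 = 10*(-41)² + 2837018 = 10*1681 + 2837018 = 16810 + 2837018 = 2853828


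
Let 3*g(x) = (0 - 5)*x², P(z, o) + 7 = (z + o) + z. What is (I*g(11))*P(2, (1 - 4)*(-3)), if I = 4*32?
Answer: -154880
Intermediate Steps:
P(z, o) = -7 + o + 2*z (P(z, o) = -7 + ((z + o) + z) = -7 + ((o + z) + z) = -7 + (o + 2*z) = -7 + o + 2*z)
g(x) = -5*x²/3 (g(x) = ((0 - 5)*x²)/3 = (-5*x²)/3 = -5*x²/3)
I = 128
(I*g(11))*P(2, (1 - 4)*(-3)) = (128*(-5/3*11²))*(-7 + (1 - 4)*(-3) + 2*2) = (128*(-5/3*121))*(-7 - 3*(-3) + 4) = (128*(-605/3))*(-7 + 9 + 4) = -77440/3*6 = -154880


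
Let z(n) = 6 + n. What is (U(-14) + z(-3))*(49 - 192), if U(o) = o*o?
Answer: -28457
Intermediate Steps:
U(o) = o²
(U(-14) + z(-3))*(49 - 192) = ((-14)² + (6 - 3))*(49 - 192) = (196 + 3)*(-143) = 199*(-143) = -28457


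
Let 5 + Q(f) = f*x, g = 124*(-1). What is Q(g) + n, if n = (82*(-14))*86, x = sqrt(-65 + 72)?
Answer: -98733 - 124*sqrt(7) ≈ -99061.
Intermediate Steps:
x = sqrt(7) ≈ 2.6458
g = -124
Q(f) = -5 + f*sqrt(7)
n = -98728 (n = -1148*86 = -98728)
Q(g) + n = (-5 - 124*sqrt(7)) - 98728 = -98733 - 124*sqrt(7)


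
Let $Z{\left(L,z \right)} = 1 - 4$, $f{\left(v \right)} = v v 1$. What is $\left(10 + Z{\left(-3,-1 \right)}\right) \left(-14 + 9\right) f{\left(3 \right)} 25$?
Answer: $-7875$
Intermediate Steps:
$f{\left(v \right)} = v^{2}$ ($f{\left(v \right)} = v^{2} \cdot 1 = v^{2}$)
$Z{\left(L,z \right)} = -3$
$\left(10 + Z{\left(-3,-1 \right)}\right) \left(-14 + 9\right) f{\left(3 \right)} 25 = \left(10 - 3\right) \left(-14 + 9\right) 3^{2} \cdot 25 = 7 \left(-5\right) 9 \cdot 25 = \left(-35\right) 9 \cdot 25 = \left(-315\right) 25 = -7875$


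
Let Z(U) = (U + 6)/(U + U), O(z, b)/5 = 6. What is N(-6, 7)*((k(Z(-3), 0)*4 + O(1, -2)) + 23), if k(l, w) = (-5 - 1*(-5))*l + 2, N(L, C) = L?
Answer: -366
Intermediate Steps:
O(z, b) = 30 (O(z, b) = 5*6 = 30)
Z(U) = (6 + U)/(2*U) (Z(U) = (6 + U)/((2*U)) = (6 + U)*(1/(2*U)) = (6 + U)/(2*U))
k(l, w) = 2 (k(l, w) = (-5 + 5)*l + 2 = 0*l + 2 = 0 + 2 = 2)
N(-6, 7)*((k(Z(-3), 0)*4 + O(1, -2)) + 23) = -6*((2*4 + 30) + 23) = -6*((8 + 30) + 23) = -6*(38 + 23) = -6*61 = -366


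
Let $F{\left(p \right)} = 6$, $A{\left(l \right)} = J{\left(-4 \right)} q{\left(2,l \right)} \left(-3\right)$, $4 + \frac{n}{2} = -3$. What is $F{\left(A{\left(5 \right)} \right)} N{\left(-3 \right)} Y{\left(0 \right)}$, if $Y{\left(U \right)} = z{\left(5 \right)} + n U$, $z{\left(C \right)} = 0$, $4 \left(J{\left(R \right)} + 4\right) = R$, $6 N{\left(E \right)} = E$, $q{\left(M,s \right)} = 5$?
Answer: $0$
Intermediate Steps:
$n = -14$ ($n = -8 + 2 \left(-3\right) = -8 - 6 = -14$)
$N{\left(E \right)} = \frac{E}{6}$
$J{\left(R \right)} = -4 + \frac{R}{4}$
$A{\left(l \right)} = 75$ ($A{\left(l \right)} = \left(-4 + \frac{1}{4} \left(-4\right)\right) 5 \left(-3\right) = \left(-4 - 1\right) 5 \left(-3\right) = \left(-5\right) 5 \left(-3\right) = \left(-25\right) \left(-3\right) = 75$)
$Y{\left(U \right)} = - 14 U$ ($Y{\left(U \right)} = 0 - 14 U = - 14 U$)
$F{\left(A{\left(5 \right)} \right)} N{\left(-3 \right)} Y{\left(0 \right)} = 6 \cdot \frac{1}{6} \left(-3\right) \left(\left(-14\right) 0\right) = 6 \left(- \frac{1}{2}\right) 0 = \left(-3\right) 0 = 0$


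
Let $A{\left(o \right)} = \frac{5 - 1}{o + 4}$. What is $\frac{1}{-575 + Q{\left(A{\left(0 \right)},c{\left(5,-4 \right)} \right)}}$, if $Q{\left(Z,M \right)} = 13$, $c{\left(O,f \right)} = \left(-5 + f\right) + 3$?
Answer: $- \frac{1}{562} \approx -0.0017794$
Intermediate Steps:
$c{\left(O,f \right)} = -2 + f$
$A{\left(o \right)} = \frac{4}{4 + o}$
$\frac{1}{-575 + Q{\left(A{\left(0 \right)},c{\left(5,-4 \right)} \right)}} = \frac{1}{-575 + 13} = \frac{1}{-562} = - \frac{1}{562}$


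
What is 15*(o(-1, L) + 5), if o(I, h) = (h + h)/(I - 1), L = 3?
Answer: 30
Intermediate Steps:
o(I, h) = 2*h/(-1 + I) (o(I, h) = (2*h)/(-1 + I) = 2*h/(-1 + I))
15*(o(-1, L) + 5) = 15*(2*3/(-1 - 1) + 5) = 15*(2*3/(-2) + 5) = 15*(2*3*(-½) + 5) = 15*(-3 + 5) = 15*2 = 30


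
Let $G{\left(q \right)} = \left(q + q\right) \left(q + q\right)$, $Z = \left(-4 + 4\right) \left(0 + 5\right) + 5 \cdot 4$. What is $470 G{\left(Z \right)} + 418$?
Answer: $752418$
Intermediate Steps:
$Z = 20$ ($Z = 0 \cdot 5 + 20 = 0 + 20 = 20$)
$G{\left(q \right)} = 4 q^{2}$ ($G{\left(q \right)} = 2 q 2 q = 4 q^{2}$)
$470 G{\left(Z \right)} + 418 = 470 \cdot 4 \cdot 20^{2} + 418 = 470 \cdot 4 \cdot 400 + 418 = 470 \cdot 1600 + 418 = 752000 + 418 = 752418$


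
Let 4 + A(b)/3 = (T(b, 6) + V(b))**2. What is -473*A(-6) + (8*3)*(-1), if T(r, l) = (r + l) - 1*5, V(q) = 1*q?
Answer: -166047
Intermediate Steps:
V(q) = q
T(r, l) = -5 + l + r (T(r, l) = (l + r) - 5 = -5 + l + r)
A(b) = -12 + 3*(1 + 2*b)**2 (A(b) = -12 + 3*((-5 + 6 + b) + b)**2 = -12 + 3*((1 + b) + b)**2 = -12 + 3*(1 + 2*b)**2)
-473*A(-6) + (8*3)*(-1) = -473*(-12 + 3*(1 + 2*(-6))**2) + (8*3)*(-1) = -473*(-12 + 3*(1 - 12)**2) + 24*(-1) = -473*(-12 + 3*(-11)**2) - 24 = -473*(-12 + 3*121) - 24 = -473*(-12 + 363) - 24 = -473*351 - 24 = -166023 - 24 = -166047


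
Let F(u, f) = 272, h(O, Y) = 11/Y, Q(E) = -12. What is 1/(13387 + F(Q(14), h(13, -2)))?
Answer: 1/13659 ≈ 7.3212e-5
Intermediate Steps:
1/(13387 + F(Q(14), h(13, -2))) = 1/(13387 + 272) = 1/13659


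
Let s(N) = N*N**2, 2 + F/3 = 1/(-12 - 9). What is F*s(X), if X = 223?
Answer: -476851381/7 ≈ -6.8122e+7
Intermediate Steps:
F = -43/7 (F = -6 + 3/(-12 - 9) = -6 + 3/(-21) = -6 + 3*(-1/21) = -6 - 1/7 = -43/7 ≈ -6.1429)
s(N) = N**3
F*s(X) = -43/7*223**3 = -43/7*11089567 = -476851381/7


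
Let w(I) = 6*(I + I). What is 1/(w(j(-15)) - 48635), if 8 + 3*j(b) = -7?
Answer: -1/48695 ≈ -2.0536e-5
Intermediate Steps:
j(b) = -5 (j(b) = -8/3 + (1/3)*(-7) = -8/3 - 7/3 = -5)
w(I) = 12*I (w(I) = 6*(2*I) = 12*I)
1/(w(j(-15)) - 48635) = 1/(12*(-5) - 48635) = 1/(-60 - 48635) = 1/(-48695) = -1/48695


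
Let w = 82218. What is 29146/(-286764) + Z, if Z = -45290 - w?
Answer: -18282366629/143382 ≈ -1.2751e+5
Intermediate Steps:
Z = -127508 (Z = -45290 - 1*82218 = -45290 - 82218 = -127508)
29146/(-286764) + Z = 29146/(-286764) - 127508 = 29146*(-1/286764) - 127508 = -14573/143382 - 127508 = -18282366629/143382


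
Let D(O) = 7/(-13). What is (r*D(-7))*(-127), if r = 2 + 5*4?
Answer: 19558/13 ≈ 1504.5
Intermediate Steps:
D(O) = -7/13 (D(O) = 7*(-1/13) = -7/13)
r = 22 (r = 2 + 20 = 22)
(r*D(-7))*(-127) = (22*(-7/13))*(-127) = -154/13*(-127) = 19558/13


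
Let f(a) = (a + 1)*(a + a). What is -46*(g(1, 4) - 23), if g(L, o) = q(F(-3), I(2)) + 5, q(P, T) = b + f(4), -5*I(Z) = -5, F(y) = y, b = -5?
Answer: -782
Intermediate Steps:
I(Z) = 1 (I(Z) = -⅕*(-5) = 1)
f(a) = 2*a*(1 + a) (f(a) = (1 + a)*(2*a) = 2*a*(1 + a))
q(P, T) = 35 (q(P, T) = -5 + 2*4*(1 + 4) = -5 + 2*4*5 = -5 + 40 = 35)
g(L, o) = 40 (g(L, o) = 35 + 5 = 40)
-46*(g(1, 4) - 23) = -46*(40 - 23) = -46*17 = -782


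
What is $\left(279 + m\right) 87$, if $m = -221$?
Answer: $5046$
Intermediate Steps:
$\left(279 + m\right) 87 = \left(279 - 221\right) 87 = 58 \cdot 87 = 5046$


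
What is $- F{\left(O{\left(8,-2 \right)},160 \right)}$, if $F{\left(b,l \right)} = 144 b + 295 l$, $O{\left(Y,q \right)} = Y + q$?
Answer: $-48064$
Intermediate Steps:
$- F{\left(O{\left(8,-2 \right)},160 \right)} = - (144 \left(8 - 2\right) + 295 \cdot 160) = - (144 \cdot 6 + 47200) = - (864 + 47200) = \left(-1\right) 48064 = -48064$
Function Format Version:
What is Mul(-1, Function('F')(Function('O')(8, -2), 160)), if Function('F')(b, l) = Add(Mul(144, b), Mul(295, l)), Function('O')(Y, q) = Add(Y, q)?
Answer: -48064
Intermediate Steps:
Mul(-1, Function('F')(Function('O')(8, -2), 160)) = Mul(-1, Add(Mul(144, Add(8, -2)), Mul(295, 160))) = Mul(-1, Add(Mul(144, 6), 47200)) = Mul(-1, Add(864, 47200)) = Mul(-1, 48064) = -48064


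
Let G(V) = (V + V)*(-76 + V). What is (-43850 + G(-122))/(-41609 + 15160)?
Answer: -4462/26449 ≈ -0.16870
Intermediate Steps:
G(V) = 2*V*(-76 + V) (G(V) = (2*V)*(-76 + V) = 2*V*(-76 + V))
(-43850 + G(-122))/(-41609 + 15160) = (-43850 + 2*(-122)*(-76 - 122))/(-41609 + 15160) = (-43850 + 2*(-122)*(-198))/(-26449) = (-43850 + 48312)*(-1/26449) = 4462*(-1/26449) = -4462/26449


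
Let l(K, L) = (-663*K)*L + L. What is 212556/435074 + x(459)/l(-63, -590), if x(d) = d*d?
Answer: 2573316002703/5361047089100 ≈ 0.48000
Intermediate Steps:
x(d) = d**2
l(K, L) = L - 663*K*L (l(K, L) = -663*K*L + L = L - 663*K*L)
212556/435074 + x(459)/l(-63, -590) = 212556/435074 + 459**2/((-590*(1 - 663*(-63)))) = 212556*(1/435074) + 210681/((-590*(1 + 41769))) = 106278/217537 + 210681/((-590*41770)) = 106278/217537 + 210681/(-24644300) = 106278/217537 + 210681*(-1/24644300) = 106278/217537 - 210681/24644300 = 2573316002703/5361047089100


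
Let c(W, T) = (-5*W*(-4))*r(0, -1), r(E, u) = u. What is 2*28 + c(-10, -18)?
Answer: 256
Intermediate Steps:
c(W, T) = -20*W (c(W, T) = (-5*W*(-4))*(-1) = (20*W)*(-1) = -20*W)
2*28 + c(-10, -18) = 2*28 - 20*(-10) = 56 + 200 = 256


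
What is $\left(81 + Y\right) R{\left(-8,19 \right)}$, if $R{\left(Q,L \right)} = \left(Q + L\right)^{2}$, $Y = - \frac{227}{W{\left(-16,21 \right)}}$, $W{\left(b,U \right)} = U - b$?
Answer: $\frac{335170}{37} \approx 9058.7$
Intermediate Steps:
$Y = - \frac{227}{37}$ ($Y = - \frac{227}{21 - -16} = - \frac{227}{21 + 16} = - \frac{227}{37} \approx -6.1351$)
$R{\left(Q,L \right)} = \left(L + Q\right)^{2}$
$\left(81 + Y\right) R{\left(-8,19 \right)} = \left(81 - \frac{227}{37}\right) \left(19 - 8\right)^{2} = \frac{2770 \cdot 11^{2}}{37} = \frac{2770}{37} \cdot 121 = \frac{335170}{37}$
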